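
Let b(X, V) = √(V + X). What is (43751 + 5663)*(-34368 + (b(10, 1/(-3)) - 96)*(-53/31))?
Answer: -1690150080 - 84482*√87/3 ≈ -1.6904e+9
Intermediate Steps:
(43751 + 5663)*(-34368 + (b(10, 1/(-3)) - 96)*(-53/31)) = (43751 + 5663)*(-34368 + (√(1/(-3) + 10) - 96)*(-53/31)) = 49414*(-34368 + (√(-⅓ + 10) - 96)*(-53*1/31)) = 49414*(-34368 + (√(29/3) - 96)*(-53/31)) = 49414*(-34368 + (√87/3 - 96)*(-53/31)) = 49414*(-34368 + (-96 + √87/3)*(-53/31)) = 49414*(-34368 + (5088/31 - 53*√87/93)) = 49414*(-1060320/31 - 53*√87/93) = -1690150080 - 84482*√87/3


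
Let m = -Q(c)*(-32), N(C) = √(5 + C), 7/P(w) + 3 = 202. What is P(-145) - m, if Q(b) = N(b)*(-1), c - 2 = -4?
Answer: 7/199 + 32*√3 ≈ 55.461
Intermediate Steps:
c = -2 (c = 2 - 4 = -2)
P(w) = 7/199 (P(w) = 7/(-3 + 202) = 7/199)
Q(b) = -√(5 + b) (Q(b) = √(5 + b)*(-1) = -√(5 + b))
m = -32*√3 (m = -(-1)*√(5 - 2)*(-32) = -(-1)*√3*(-32) = √3*(-32) = -32*√3 ≈ -55.426)
P(-145) - m = 7/199 - (-32)*√3 = 7/199 + 32*√3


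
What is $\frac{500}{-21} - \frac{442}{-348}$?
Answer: $- \frac{9151}{406} \approx -22.539$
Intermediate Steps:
$\frac{500}{-21} - \frac{442}{-348} = 500 \left(- \frac{1}{21}\right) - - \frac{221}{174} = - \frac{500}{21} + \frac{221}{174} = - \frac{9151}{406}$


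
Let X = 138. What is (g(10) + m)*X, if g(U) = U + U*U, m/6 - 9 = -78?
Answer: -41952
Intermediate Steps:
m = -414 (m = 54 + 6*(-78) = 54 - 468 = -414)
g(U) = U + U**2
(g(10) + m)*X = (10*(1 + 10) - 414)*138 = (10*11 - 414)*138 = (110 - 414)*138 = -304*138 = -41952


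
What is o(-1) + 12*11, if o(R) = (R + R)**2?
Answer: 136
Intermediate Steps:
o(R) = 4*R**2 (o(R) = (2*R)**2 = 4*R**2)
o(-1) + 12*11 = 4*(-1)**2 + 12*11 = 4*1 + 132 = 4 + 132 = 136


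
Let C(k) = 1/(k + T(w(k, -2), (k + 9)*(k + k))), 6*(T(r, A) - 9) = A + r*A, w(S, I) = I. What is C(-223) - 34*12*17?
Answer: -335452707/48364 ≈ -6936.0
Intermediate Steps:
T(r, A) = 9 + A/6 + A*r/6 (T(r, A) = 9 + (A + r*A)/6 = 9 + (A + A*r)/6 = 9 + (A/6 + A*r/6) = 9 + A/6 + A*r/6)
C(k) = 1/(9 + k - k*(9 + k)/3) (C(k) = 1/(k + (9 + ((k + 9)*(k + k))/6 + (⅙)*((k + 9)*(k + k))*(-2))) = 1/(k + (9 + ((9 + k)*(2*k))/6 + (⅙)*((9 + k)*(2*k))*(-2))) = 1/(k + (9 + (2*k*(9 + k))/6 + (⅙)*(2*k*(9 + k))*(-2))) = 1/(k + (9 + k*(9 + k)/3 - 2*k*(9 + k)/3)) = 1/(k + (9 - k*(9 + k)/3)) = 1/(9 + k - k*(9 + k)/3))
C(-223) - 34*12*17 = 3/(27 - 1*(-223)² - 6*(-223)) - 34*12*17 = 3/(27 - 1*49729 + 1338) - 408*17 = 3/(27 - 49729 + 1338) - 6936 = 3/(-48364) - 6936 = 3*(-1/48364) - 6936 = -3/48364 - 6936 = -335452707/48364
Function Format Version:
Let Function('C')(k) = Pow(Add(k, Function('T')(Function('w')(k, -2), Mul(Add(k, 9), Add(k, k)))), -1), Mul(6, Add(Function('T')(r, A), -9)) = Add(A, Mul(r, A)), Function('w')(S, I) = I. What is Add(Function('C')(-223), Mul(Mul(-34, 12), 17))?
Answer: Rational(-335452707, 48364) ≈ -6936.0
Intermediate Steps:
Function('T')(r, A) = Add(9, Mul(Rational(1, 6), A), Mul(Rational(1, 6), A, r)) (Function('T')(r, A) = Add(9, Mul(Rational(1, 6), Add(A, Mul(r, A)))) = Add(9, Mul(Rational(1, 6), Add(A, Mul(A, r)))) = Add(9, Add(Mul(Rational(1, 6), A), Mul(Rational(1, 6), A, r))) = Add(9, Mul(Rational(1, 6), A), Mul(Rational(1, 6), A, r)))
Function('C')(k) = Pow(Add(9, k, Mul(Rational(-1, 3), k, Add(9, k))), -1) (Function('C')(k) = Pow(Add(k, Add(9, Mul(Rational(1, 6), Mul(Add(k, 9), Add(k, k))), Mul(Rational(1, 6), Mul(Add(k, 9), Add(k, k)), -2))), -1) = Pow(Add(k, Add(9, Mul(Rational(1, 6), Mul(Add(9, k), Mul(2, k))), Mul(Rational(1, 6), Mul(Add(9, k), Mul(2, k)), -2))), -1) = Pow(Add(k, Add(9, Mul(Rational(1, 6), Mul(2, k, Add(9, k))), Mul(Rational(1, 6), Mul(2, k, Add(9, k)), -2))), -1) = Pow(Add(k, Add(9, Mul(Rational(1, 3), k, Add(9, k)), Mul(Rational(-2, 3), k, Add(9, k)))), -1) = Pow(Add(k, Add(9, Mul(Rational(-1, 3), k, Add(9, k)))), -1) = Pow(Add(9, k, Mul(Rational(-1, 3), k, Add(9, k))), -1))
Add(Function('C')(-223), Mul(Mul(-34, 12), 17)) = Add(Mul(3, Pow(Add(27, Mul(-1, Pow(-223, 2)), Mul(-6, -223)), -1)), Mul(Mul(-34, 12), 17)) = Add(Mul(3, Pow(Add(27, Mul(-1, 49729), 1338), -1)), Mul(-408, 17)) = Add(Mul(3, Pow(Add(27, -49729, 1338), -1)), -6936) = Add(Mul(3, Pow(-48364, -1)), -6936) = Add(Mul(3, Rational(-1, 48364)), -6936) = Add(Rational(-3, 48364), -6936) = Rational(-335452707, 48364)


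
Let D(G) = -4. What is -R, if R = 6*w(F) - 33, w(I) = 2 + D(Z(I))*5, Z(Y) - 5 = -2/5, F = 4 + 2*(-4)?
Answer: 141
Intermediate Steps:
F = -4 (F = 4 - 8 = -4)
Z(Y) = 23/5 (Z(Y) = 5 - 2/5 = 5 - 2*⅕ = 5 - ⅖ = 23/5)
w(I) = -18 (w(I) = 2 - 4*5 = 2 - 20 = -18)
R = -141 (R = 6*(-18) - 33 = -108 - 33 = -141)
-R = -1*(-141) = 141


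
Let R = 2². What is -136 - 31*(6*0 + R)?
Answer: -260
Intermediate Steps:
R = 4
-136 - 31*(6*0 + R) = -136 - 31*(6*0 + 4) = -136 - 31*(0 + 4) = -136 - 31*4 = -136 - 124 = -260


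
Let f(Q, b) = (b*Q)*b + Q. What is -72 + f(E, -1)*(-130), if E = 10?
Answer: -2672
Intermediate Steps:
f(Q, b) = Q + Q*b² (f(Q, b) = (Q*b)*b + Q = Q*b² + Q = Q + Q*b²)
-72 + f(E, -1)*(-130) = -72 + (10*(1 + (-1)²))*(-130) = -72 + (10*(1 + 1))*(-130) = -72 + (10*2)*(-130) = -72 + 20*(-130) = -72 - 2600 = -2672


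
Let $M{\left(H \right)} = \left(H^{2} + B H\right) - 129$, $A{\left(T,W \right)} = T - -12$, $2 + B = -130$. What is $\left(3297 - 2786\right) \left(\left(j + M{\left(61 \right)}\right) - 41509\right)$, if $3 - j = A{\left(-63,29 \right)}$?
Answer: $-23462565$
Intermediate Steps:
$B = -132$ ($B = -2 - 130 = -132$)
$A{\left(T,W \right)} = 12 + T$ ($A{\left(T,W \right)} = T + 12 = 12 + T$)
$M{\left(H \right)} = -129 + H^{2} - 132 H$ ($M{\left(H \right)} = \left(H^{2} - 132 H\right) - 129 = -129 + H^{2} - 132 H$)
$j = 54$ ($j = 3 - \left(12 - 63\right) = 3 - -51 = 3 + 51 = 54$)
$\left(3297 - 2786\right) \left(\left(j + M{\left(61 \right)}\right) - 41509\right) = \left(3297 - 2786\right) \left(\left(54 - \left(8181 - 3721\right)\right) - 41509\right) = 511 \left(\left(54 - 4460\right) - 41509\right) = 511 \left(-4406 - 41509\right) = 511 \left(-45915\right) = -23462565$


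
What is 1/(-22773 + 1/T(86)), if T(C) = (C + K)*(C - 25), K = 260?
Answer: -21106/480646937 ≈ -4.3912e-5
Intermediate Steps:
T(C) = (-25 + C)*(260 + C) (T(C) = (C + 260)*(C - 25) = (260 + C)*(-25 + C) = (-25 + C)*(260 + C))
1/(-22773 + 1/T(86)) = 1/(-22773 + 1/(-6500 + 86**2 + 235*86)) = 1/(-22773 + 1/(-6500 + 7396 + 20210)) = 1/(-22773 + 1/21106) = 1/(-480646937/21106) = -21106/480646937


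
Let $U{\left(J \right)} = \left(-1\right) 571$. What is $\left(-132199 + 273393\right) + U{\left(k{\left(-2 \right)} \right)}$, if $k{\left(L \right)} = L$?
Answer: $140623$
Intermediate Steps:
$U{\left(J \right)} = -571$
$\left(-132199 + 273393\right) + U{\left(k{\left(-2 \right)} \right)} = \left(-132199 + 273393\right) - 571 = 141194 - 571 = 140623$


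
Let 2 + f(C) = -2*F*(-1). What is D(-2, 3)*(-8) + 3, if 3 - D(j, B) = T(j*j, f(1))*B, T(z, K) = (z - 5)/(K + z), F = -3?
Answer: -15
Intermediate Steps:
f(C) = -8 (f(C) = -2 - 2*(-3)*(-1) = -2 + 6*(-1) = -2 - 6 = -8)
T(z, K) = (-5 + z)/(K + z)
D(j, B) = 3 - B*(-5 + j**2)/(-8 + j**2) (D(j, B) = 3 - (-5 + j*j)/(-8 + j*j)*B = 3 - (-5 + j**2)/(-8 + j**2)*B = 3 - B*(-5 + j**2)/(-8 + j**2))
D(-2, 3)*(-8) + 3 = ((-24 + 3*(-2)**2 - 1*3*(-5 + (-2)**2))/(-8 + (-2)**2))*(-8) + 3 = ((-24 + 3*4 - 1*3*(-5 + 4))/(-8 + 4))*(-8) + 3 = ((-24 + 12 - 1*3*(-1))/(-4))*(-8) + 3 = -(-24 + 12 + 3)/4*(-8) + 3 = -1/4*(-9)*(-8) + 3 = (9/4)*(-8) + 3 = -18 + 3 = -15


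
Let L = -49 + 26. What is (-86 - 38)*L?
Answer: 2852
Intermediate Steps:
L = -23
(-86 - 38)*L = (-86 - 38)*(-23) = -124*(-23) = 2852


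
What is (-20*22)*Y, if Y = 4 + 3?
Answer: -3080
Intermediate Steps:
Y = 7
(-20*22)*Y = -20*22*7 = -440*7 = -3080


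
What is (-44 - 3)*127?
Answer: -5969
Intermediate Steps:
(-44 - 3)*127 = -47*127 = -5969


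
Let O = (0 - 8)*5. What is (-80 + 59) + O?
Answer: -61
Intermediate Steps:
O = -40 (O = -8*5 = -40)
(-80 + 59) + O = (-80 + 59) - 40 = -21 - 40 = -61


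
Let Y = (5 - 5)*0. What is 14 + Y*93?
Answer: 14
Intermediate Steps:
Y = 0 (Y = 0*0 = 0)
14 + Y*93 = 14 + 0*93 = 14 + 0 = 14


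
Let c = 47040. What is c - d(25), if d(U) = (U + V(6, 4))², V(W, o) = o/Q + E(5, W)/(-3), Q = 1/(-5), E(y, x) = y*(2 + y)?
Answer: 422960/9 ≈ 46996.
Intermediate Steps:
Q = -⅕ ≈ -0.20000
V(W, o) = -35/3 - 5*o (V(W, o) = o/(-⅕) + (5*(2 + 5))/(-3) = o*(-5) + (5*7)*(-⅓) = -5*o + 35*(-⅓) = -5*o - 35/3 = -35/3 - 5*o)
d(U) = (-95/3 + U)² (d(U) = (U + (-35/3 - 5*4))² = (U + (-35/3 - 20))² = (U - 95/3)² = (-95/3 + U)²)
c - d(25) = 47040 - (95 - 3*25)²/9 = 47040 - (95 - 75)²/9 = 47040 - 20²/9 = 47040 - 400/9 = 422960/9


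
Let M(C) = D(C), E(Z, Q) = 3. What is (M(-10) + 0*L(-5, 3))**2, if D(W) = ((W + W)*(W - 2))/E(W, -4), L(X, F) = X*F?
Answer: 6400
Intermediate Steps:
L(X, F) = F*X
D(W) = 2*W*(-2 + W)/3 (D(W) = ((W + W)*(W - 2))/3 = ((2*W)*(-2 + W))*(1/3) = (2*W*(-2 + W))*(1/3) = 2*W*(-2 + W)/3)
M(C) = 2*C*(-2 + C)/3
(M(-10) + 0*L(-5, 3))**2 = ((2/3)*(-10)*(-2 - 10) + 0*(3*(-5)))**2 = ((2/3)*(-10)*(-12) + 0*(-15))**2 = (80 + 0)**2 = 80**2 = 6400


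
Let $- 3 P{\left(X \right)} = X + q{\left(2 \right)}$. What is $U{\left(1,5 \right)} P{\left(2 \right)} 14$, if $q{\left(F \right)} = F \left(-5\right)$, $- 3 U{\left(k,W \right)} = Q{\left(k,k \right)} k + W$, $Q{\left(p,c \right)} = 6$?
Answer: $- \frac{1232}{9} \approx -136.89$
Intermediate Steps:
$U{\left(k,W \right)} = - 2 k - \frac{W}{3}$ ($U{\left(k,W \right)} = - \frac{6 k + W}{3} = - \frac{W + 6 k}{3} = - 2 k - \frac{W}{3}$)
$q{\left(F \right)} = - 5 F$
$P{\left(X \right)} = \frac{10}{3} - \frac{X}{3}$ ($P{\left(X \right)} = - \frac{X - 10}{3} = - \frac{-10 + X}{3} = \frac{10}{3} - \frac{X}{3}$)
$U{\left(1,5 \right)} P{\left(2 \right)} 14 = \left(\left(-2\right) 1 - \frac{5}{3}\right) \left(\frac{10}{3} - \frac{2}{3}\right) 14 = \left(-2 - \frac{5}{3}\right) \left(\frac{10}{3} - \frac{2}{3}\right) 14 = \left(- \frac{11}{3}\right) \frac{8}{3} \cdot 14 = \left(- \frac{88}{9}\right) 14 = - \frac{1232}{9}$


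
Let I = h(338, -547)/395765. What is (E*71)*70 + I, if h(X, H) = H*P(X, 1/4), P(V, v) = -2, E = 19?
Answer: 37372090044/395765 ≈ 94430.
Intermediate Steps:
h(X, H) = -2*H (h(X, H) = H*(-2) = -2*H)
I = 1094/395765 (I = -2*(-547)/395765 = 1094*(1/395765) = 1094/395765 ≈ 0.0027643)
(E*71)*70 + I = (19*71)*70 + 1094/395765 = 1349*70 + 1094/395765 = 94430 + 1094/395765 = 37372090044/395765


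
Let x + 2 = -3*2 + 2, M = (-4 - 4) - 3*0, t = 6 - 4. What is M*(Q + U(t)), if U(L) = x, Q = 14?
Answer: -64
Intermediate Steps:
t = 2
M = -8 (M = -8 + 0 = -8)
x = -6 (x = -2 + (-3*2 + 2) = -2 + (-6 + 2) = -2 - 4 = -6)
U(L) = -6
M*(Q + U(t)) = -8*(14 - 6) = -8*8 = -64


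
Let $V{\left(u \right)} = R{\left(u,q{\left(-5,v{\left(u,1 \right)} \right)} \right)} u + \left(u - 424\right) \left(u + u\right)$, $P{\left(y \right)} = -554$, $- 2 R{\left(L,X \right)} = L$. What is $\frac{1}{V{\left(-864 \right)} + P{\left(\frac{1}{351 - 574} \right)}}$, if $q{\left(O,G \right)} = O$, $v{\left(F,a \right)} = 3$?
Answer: $\frac{1}{1851862} \approx 5.4 \cdot 10^{-7}$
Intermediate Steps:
$R{\left(L,X \right)} = - \frac{L}{2}$
$V{\left(u \right)} = - \frac{u^{2}}{2} + 2 u \left(-424 + u\right)$ ($V{\left(u \right)} = - \frac{u}{2} u + \left(u - 424\right) \left(u + u\right) = - \frac{u^{2}}{2} + \left(-424 + u\right) 2 u = - \frac{u^{2}}{2} + 2 u \left(-424 + u\right)$)
$\frac{1}{V{\left(-864 \right)} + P{\left(\frac{1}{351 - 574} \right)}} = \frac{1}{\frac{1}{2} \left(-864\right) \left(-1696 + 3 \left(-864\right)\right) - 554} = \frac{1}{\frac{1}{2} \left(-864\right) \left(-1696 - 2592\right) - 554} = \frac{1}{\frac{1}{2} \left(-864\right) \left(-4288\right) - 554} = \frac{1}{1852416 - 554} = \frac{1}{1851862}$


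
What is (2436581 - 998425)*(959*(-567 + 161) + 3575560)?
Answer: 4582261276136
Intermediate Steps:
(2436581 - 998425)*(959*(-567 + 161) + 3575560) = 1438156*(959*(-406) + 3575560) = 1438156*(-389354 + 3575560) = 1438156*3186206 = 4582261276136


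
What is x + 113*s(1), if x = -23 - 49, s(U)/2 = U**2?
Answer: 154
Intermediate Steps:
s(U) = 2*U**2
x = -72
x + 113*s(1) = -72 + 113*(2*1**2) = -72 + 113*(2*1) = -72 + 113*2 = -72 + 226 = 154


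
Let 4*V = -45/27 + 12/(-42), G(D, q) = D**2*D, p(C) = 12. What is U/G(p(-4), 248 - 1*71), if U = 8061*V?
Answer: -110167/48384 ≈ -2.2769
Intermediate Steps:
G(D, q) = D**3
V = -41/84 (V = (-45/27 + 12/(-42))/4 = (-45*1/27 + 12*(-1/42))/4 = (-5/3 - 2/7)/4 = (1/4)*(-41/21) = -41/84 ≈ -0.48810)
U = -110167/28 (U = 8061*(-41/84) = -110167/28 ≈ -3934.5)
U/G(p(-4), 248 - 1*71) = -110167/(28*(12**3)) = -110167/28/1728 = -110167/28*1/1728 = -110167/48384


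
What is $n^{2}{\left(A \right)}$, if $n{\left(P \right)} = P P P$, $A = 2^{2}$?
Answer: $4096$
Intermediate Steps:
$A = 4$
$n{\left(P \right)} = P^{3}$ ($n{\left(P \right)} = P^{2} P = P^{3}$)
$n^{2}{\left(A \right)} = \left(4^{3}\right)^{2} = 64^{2} = 4096$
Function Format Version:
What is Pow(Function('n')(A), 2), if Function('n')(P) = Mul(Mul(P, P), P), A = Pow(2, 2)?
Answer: 4096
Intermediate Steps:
A = 4
Function('n')(P) = Pow(P, 3) (Function('n')(P) = Mul(Pow(P, 2), P) = Pow(P, 3))
Pow(Function('n')(A), 2) = Pow(Pow(4, 3), 2) = Pow(64, 2) = 4096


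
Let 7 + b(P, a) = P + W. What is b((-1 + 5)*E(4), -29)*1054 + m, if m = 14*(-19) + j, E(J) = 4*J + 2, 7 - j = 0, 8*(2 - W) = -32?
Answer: 74575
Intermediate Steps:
W = 6 (W = 2 - ⅛*(-32) = 2 + 4 = 6)
j = 7 (j = 7 - 1*0 = 7 + 0 = 7)
E(J) = 2 + 4*J
b(P, a) = -1 + P (b(P, a) = -7 + (P + 6) = -7 + (6 + P) = -1 + P)
m = -259 (m = 14*(-19) + 7 = -266 + 7 = -259)
b((-1 + 5)*E(4), -29)*1054 + m = (-1 + (-1 + 5)*(2 + 4*4))*1054 - 259 = (-1 + 4*(2 + 16))*1054 - 259 = (-1 + 4*18)*1054 - 259 = (-1 + 72)*1054 - 259 = 71*1054 - 259 = 74834 - 259 = 74575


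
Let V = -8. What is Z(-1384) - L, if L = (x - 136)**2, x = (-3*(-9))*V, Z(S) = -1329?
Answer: -125233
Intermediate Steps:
x = -216 (x = -3*(-9)*(-8) = 27*(-8) = -216)
L = 123904 (L = (-216 - 136)**2 = (-352)**2 = 123904)
Z(-1384) - L = -1329 - 1*123904 = -1329 - 123904 = -125233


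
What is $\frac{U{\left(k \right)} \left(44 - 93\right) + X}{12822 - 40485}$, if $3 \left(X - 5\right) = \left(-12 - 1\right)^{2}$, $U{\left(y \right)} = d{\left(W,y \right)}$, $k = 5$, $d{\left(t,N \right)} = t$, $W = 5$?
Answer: $\frac{551}{82989} \approx 0.0066394$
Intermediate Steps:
$U{\left(y \right)} = 5$
$X = \frac{184}{3}$ ($X = 5 + \frac{\left(-12 - 1\right)^{2}}{3} = 5 + \frac{\left(-13\right)^{2}}{3} = 5 + \frac{1}{3} \cdot 169 = 5 + \frac{169}{3} = \frac{184}{3} \approx 61.333$)
$\frac{U{\left(k \right)} \left(44 - 93\right) + X}{12822 - 40485} = \frac{5 \left(44 - 93\right) + \frac{184}{3}}{12822 - 40485} = \frac{5 \left(-49\right) + \frac{184}{3}}{-27663} = \left(-245 + \frac{184}{3}\right) \left(- \frac{1}{27663}\right) = \left(- \frac{551}{3}\right) \left(- \frac{1}{27663}\right) = \frac{551}{82989}$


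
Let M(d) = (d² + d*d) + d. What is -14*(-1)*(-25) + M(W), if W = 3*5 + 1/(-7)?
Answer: 5210/49 ≈ 106.33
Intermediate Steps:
W = 104/7 (W = 15 - ⅐ = 104/7 ≈ 14.857)
M(d) = d + 2*d² (M(d) = (d² + d²) + d = 2*d² + d = d + 2*d²)
-14*(-1)*(-25) + M(W) = -14*(-1)*(-25) + 104*(1 + 2*(104/7))/7 = 14*(-25) + 104*(1 + 208/7)/7 = -350 + (104/7)*(215/7) = -350 + 22360/49 = 5210/49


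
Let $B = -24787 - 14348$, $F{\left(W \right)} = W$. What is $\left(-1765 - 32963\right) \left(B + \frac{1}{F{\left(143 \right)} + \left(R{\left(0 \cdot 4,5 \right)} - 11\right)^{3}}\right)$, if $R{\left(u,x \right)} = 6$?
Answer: $\frac{4077235052}{3} \approx 1.3591 \cdot 10^{9}$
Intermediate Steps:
$B = -39135$ ($B = -24787 - 14348 = -39135$)
$\left(-1765 - 32963\right) \left(B + \frac{1}{F{\left(143 \right)} + \left(R{\left(0 \cdot 4,5 \right)} - 11\right)^{3}}\right) = \left(-1765 - 32963\right) \left(-39135 + \frac{1}{143 + \left(6 - 11\right)^{3}}\right) = - 34728 \left(-39135 + \frac{1}{143 + \left(-5\right)^{3}}\right) = - 34728 \left(-39135 + \frac{1}{143 - 125}\right) = - 34728 \left(-39135 + \frac{1}{18}\right) = \left(-34728\right) \left(- \frac{704429}{18}\right) = \frac{4077235052}{3}$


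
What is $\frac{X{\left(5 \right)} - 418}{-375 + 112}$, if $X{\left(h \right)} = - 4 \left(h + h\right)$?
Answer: $\frac{458}{263} \approx 1.7414$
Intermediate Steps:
$X{\left(h \right)} = - 8 h$ ($X{\left(h \right)} = - 4 \cdot 2 h = - 8 h$)
$\frac{X{\left(5 \right)} - 418}{-375 + 112} = \frac{\left(-8\right) 5 - 418}{-375 + 112} = \frac{-40 - 418}{-263} = \left(-458\right) \left(- \frac{1}{263}\right) = \frac{458}{263}$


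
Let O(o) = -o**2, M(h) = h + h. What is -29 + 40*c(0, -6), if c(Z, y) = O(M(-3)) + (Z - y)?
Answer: -1229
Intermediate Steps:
M(h) = 2*h
c(Z, y) = -36 + Z - y (c(Z, y) = -(2*(-3))**2 + (Z - y) = -1*(-6)**2 + (Z - y) = -1*36 + (Z - y) = -36 + (Z - y) = -36 + Z - y)
-29 + 40*c(0, -6) = -29 + 40*(-36 + 0 - 1*(-6)) = -29 + 40*(-36 + 0 + 6) = -29 + 40*(-30) = -29 - 1200 = -1229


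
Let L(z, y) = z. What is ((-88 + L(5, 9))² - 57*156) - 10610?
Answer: -12613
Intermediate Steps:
((-88 + L(5, 9))² - 57*156) - 10610 = ((-88 + 5)² - 57*156) - 10610 = ((-83)² - 8892) - 10610 = (6889 - 8892) - 10610 = -2003 - 10610 = -12613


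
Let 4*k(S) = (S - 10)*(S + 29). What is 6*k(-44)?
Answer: 1215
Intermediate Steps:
k(S) = (-10 + S)*(29 + S)/4 (k(S) = ((S - 10)*(S + 29))/4 = ((-10 + S)*(29 + S))/4 = (-10 + S)*(29 + S)/4)
6*k(-44) = 6*(-145/2 + (1/4)*(-44)**2 + (19/4)*(-44)) = 6*(-145/2 + (1/4)*1936 - 209) = 6*(-145/2 + 484 - 209) = 6*(405/2) = 1215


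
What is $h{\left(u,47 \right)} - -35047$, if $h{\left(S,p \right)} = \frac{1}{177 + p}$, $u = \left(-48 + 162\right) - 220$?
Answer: $\frac{7850529}{224} \approx 35047.0$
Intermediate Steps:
$u = -106$ ($u = 114 - 220 = -106$)
$h{\left(u,47 \right)} - -35047 = \frac{1}{177 + 47} - -35047 = \frac{1}{224} + 35047 = \frac{7850529}{224}$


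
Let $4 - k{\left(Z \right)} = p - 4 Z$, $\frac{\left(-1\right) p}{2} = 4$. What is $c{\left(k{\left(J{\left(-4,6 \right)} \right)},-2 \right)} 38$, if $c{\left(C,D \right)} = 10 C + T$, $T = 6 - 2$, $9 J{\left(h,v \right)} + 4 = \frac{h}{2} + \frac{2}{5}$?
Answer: $\frac{33896}{9} \approx 3766.2$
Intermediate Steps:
$p = -8$ ($p = \left(-2\right) 4 = -8$)
$J{\left(h,v \right)} = - \frac{2}{5} + \frac{h}{18}$ ($J{\left(h,v \right)} = - \frac{4}{9} + \frac{\frac{h}{2} + \frac{2}{5}}{9} = - \frac{4}{9} + \frac{\frac{2}{5} + \frac{h}{2}}{9} = - \frac{4}{9} + \left(\frac{2}{45} + \frac{h}{18}\right) = - \frac{2}{5} + \frac{h}{18}$)
$T = 4$
$k{\left(Z \right)} = 12 + 4 Z$ ($k{\left(Z \right)} = 4 - \left(-8 - 4 Z\right) = 4 + \left(8 + 4 Z\right) = 12 + 4 Z$)
$c{\left(C,D \right)} = 4 + 10 C$ ($c{\left(C,D \right)} = 10 C + 4 = 4 + 10 C$)
$c{\left(k{\left(J{\left(-4,6 \right)} \right)},-2 \right)} 38 = \left(4 + 10 \left(12 + 4 \left(- \frac{2}{5} + \frac{1}{18} \left(-4\right)\right)\right)\right) 38 = \left(4 + 10 \left(12 + 4 \left(- \frac{2}{5} - \frac{2}{9}\right)\right)\right) 38 = \left(4 + 10 \left(12 + 4 \left(- \frac{28}{45}\right)\right)\right) 38 = \left(4 + 10 \left(12 - \frac{112}{45}\right)\right) 38 = \left(4 + 10 \cdot \frac{428}{45}\right) 38 = \left(4 + \frac{856}{9}\right) 38 = \frac{892}{9} \cdot 38 = \frac{33896}{9}$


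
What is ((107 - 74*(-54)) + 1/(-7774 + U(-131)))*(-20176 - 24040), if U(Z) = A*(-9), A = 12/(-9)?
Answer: -704084198380/3881 ≈ -1.8142e+8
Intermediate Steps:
A = -4/3 (A = 12*(-⅑) = -4/3 ≈ -1.3333)
U(Z) = 12 (U(Z) = -4/3*(-9) = 12)
((107 - 74*(-54)) + 1/(-7774 + U(-131)))*(-20176 - 24040) = ((107 - 74*(-54)) + 1/(-7774 + 12))*(-20176 - 24040) = ((107 + 3996) + 1/(-7762))*(-44216) = (4103 - 1/7762)*(-44216) = (31847485/7762)*(-44216) = -704084198380/3881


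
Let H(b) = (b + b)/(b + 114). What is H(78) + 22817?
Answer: 365085/16 ≈ 22818.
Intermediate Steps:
H(b) = 2*b/(114 + b) (H(b) = (2*b)/(114 + b) = 2*b/(114 + b))
H(78) + 22817 = 2*78/(114 + 78) + 22817 = 2*78/192 + 22817 = 2*78*(1/192) + 22817 = 13/16 + 22817 = 365085/16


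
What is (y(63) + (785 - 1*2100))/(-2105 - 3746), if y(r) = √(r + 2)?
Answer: 1315/5851 - √65/5851 ≈ 0.22337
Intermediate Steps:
y(r) = √(2 + r)
(y(63) + (785 - 1*2100))/(-2105 - 3746) = (√(2 + 63) + (785 - 1*2100))/(-2105 - 3746) = (√65 + (785 - 2100))/(-5851) = (√65 - 1315)*(-1/5851) = (-1315 + √65)*(-1/5851) = 1315/5851 - √65/5851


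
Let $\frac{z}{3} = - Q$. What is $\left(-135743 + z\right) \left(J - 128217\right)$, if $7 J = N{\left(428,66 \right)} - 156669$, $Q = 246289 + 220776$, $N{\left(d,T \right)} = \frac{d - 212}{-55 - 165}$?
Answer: $\frac{89112270793572}{385} \approx 2.3146 \cdot 10^{11}$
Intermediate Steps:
$N{\left(d,T \right)} = \frac{53}{55} - \frac{d}{220}$ ($N{\left(d,T \right)} = \frac{-212 + d}{-220} = \left(-212 + d\right) \left(- \frac{1}{220}\right) = \frac{53}{55} - \frac{d}{220}$)
$Q = 467065$
$J = - \frac{8616849}{385}$ ($J = \frac{\left(\frac{53}{55} - \frac{107}{55}\right) - 156669}{7} = \frac{- \frac{54}{55} - 156669}{7} = \frac{1}{7} \left(- \frac{8616849}{55}\right) = - \frac{8616849}{385} \approx -22381.0$)
$z = -1401195$ ($z = 3 \left(\left(-1\right) 467065\right) = 3 \left(-467065\right) = -1401195$)
$\left(-135743 + z\right) \left(J - 128217\right) = \left(-135743 - 1401195\right) \left(- \frac{8616849}{385} - 128217\right) = \left(-1536938\right) \left(- \frac{57980394}{385}\right) = \frac{89112270793572}{385}$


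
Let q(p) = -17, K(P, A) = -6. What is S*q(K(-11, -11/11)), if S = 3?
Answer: -51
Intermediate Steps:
S*q(K(-11, -11/11)) = 3*(-17) = -51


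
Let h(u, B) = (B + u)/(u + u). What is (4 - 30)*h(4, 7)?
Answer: -143/4 ≈ -35.750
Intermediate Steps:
h(u, B) = (B + u)/(2*u) (h(u, B) = (B + u)/((2*u)) = (B + u)*(1/(2*u)) = (B + u)/(2*u))
(4 - 30)*h(4, 7) = (4 - 30)*((½)*(7 + 4)/4) = -13*11/4 = -26*11/8 = -143/4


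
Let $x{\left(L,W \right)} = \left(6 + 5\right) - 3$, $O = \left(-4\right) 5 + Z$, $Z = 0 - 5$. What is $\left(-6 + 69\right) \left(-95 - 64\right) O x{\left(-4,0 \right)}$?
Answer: $2003400$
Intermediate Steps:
$Z = -5$
$O = -25$ ($O = \left(-4\right) 5 - 5 = -20 - 5 = -25$)
$x{\left(L,W \right)} = 8$ ($x{\left(L,W \right)} = 11 - 3 = 8$)
$\left(-6 + 69\right) \left(-95 - 64\right) O x{\left(-4,0 \right)} = \left(-6 + 69\right) \left(-95 - 64\right) \left(-25\right) 8 = 63 \left(-159\right) \left(-25\right) 8 = \left(-10017\right) \left(-25\right) 8 = 250425 \cdot 8 = 2003400$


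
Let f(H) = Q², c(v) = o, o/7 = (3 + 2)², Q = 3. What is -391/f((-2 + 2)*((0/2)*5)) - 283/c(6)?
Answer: -70972/1575 ≈ -45.062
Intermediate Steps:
o = 175 (o = 7*(3 + 2)² = 7*5² = 7*25 = 175)
c(v) = 175
f(H) = 9 (f(H) = 3² = 9)
-391/f((-2 + 2)*((0/2)*5)) - 283/c(6) = -391/9 - 283/175 = -70972/1575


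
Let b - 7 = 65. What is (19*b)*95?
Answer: 129960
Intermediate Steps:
b = 72 (b = 7 + 65 = 72)
(19*b)*95 = (19*72)*95 = 1368*95 = 129960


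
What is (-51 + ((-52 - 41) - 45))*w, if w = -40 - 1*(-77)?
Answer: -6993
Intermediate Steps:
w = 37 (w = -40 + 77 = 37)
(-51 + ((-52 - 41) - 45))*w = (-51 + ((-52 - 41) - 45))*37 = (-51 + (-93 - 45))*37 = (-51 - 138)*37 = -189*37 = -6993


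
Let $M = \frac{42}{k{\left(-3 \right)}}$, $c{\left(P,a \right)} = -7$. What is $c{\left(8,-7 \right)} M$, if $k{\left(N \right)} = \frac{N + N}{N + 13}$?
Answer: $490$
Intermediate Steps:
$k{\left(N \right)} = \frac{2 N}{13 + N}$
$M = -70$ ($M = \frac{42}{2 \left(-3\right) \frac{1}{13 - 3}} = \frac{42}{2 \left(-3\right) \frac{1}{10}} = \frac{42}{- \frac{3}{5}} = 42 \left(- \frac{5}{3}\right) = -70$)
$c{\left(8,-7 \right)} M = \left(-7\right) \left(-70\right) = 490$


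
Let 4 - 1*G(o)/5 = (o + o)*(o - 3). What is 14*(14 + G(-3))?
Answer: -2044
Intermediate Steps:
G(o) = 20 - 10*o*(-3 + o) (G(o) = 20 - 5*(o + o)*(o - 3) = 20 - 5*2*o*(-3 + o) = 20 - 10*o*(-3 + o))
14*(14 + G(-3)) = 14*(14 + (20 - 10*(-3)² + 30*(-3))) = 14*(14 + (20 - 10*9 - 90)) = 14*(14 + (20 - 90 - 90)) = 14*(14 - 160) = 14*(-146) = -2044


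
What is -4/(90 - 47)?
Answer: -4/43 ≈ -0.093023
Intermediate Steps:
-4/(90 - 47) = -4/43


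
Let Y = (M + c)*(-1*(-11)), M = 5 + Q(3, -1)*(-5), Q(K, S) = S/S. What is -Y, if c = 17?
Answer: -187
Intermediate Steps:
Q(K, S) = 1
M = 0 (M = 5 + 1*(-5) = 5 - 5 = 0)
Y = 187 (Y = (0 + 17)*(-1*(-11)) = 17*11 = 187)
-Y = -1*187 = -187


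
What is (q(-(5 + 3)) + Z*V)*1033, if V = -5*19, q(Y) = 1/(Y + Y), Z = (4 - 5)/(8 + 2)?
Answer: 155983/16 ≈ 9748.9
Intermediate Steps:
Z = -⅒ (Z = -1/10 = -1*⅒ = -⅒ ≈ -0.10000)
q(Y) = 1/(2*Y)
V = -95
(q(-(5 + 3)) + Z*V)*1033 = (1/(2*((-(5 + 3)))) - ⅒*(-95))*1033 = (1/(2*((-1*8))) + 19/2)*1033 = ((½)/(-8) + 19/2)*1033 = ((½)*(-⅛) + 19/2)*1033 = (-1/16 + 19/2)*1033 = (151/16)*1033 = 155983/16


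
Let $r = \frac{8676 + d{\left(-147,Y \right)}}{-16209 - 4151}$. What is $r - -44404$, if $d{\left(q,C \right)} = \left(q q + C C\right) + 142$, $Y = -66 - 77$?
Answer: $\frac{226003641}{5090} \approx 44402.0$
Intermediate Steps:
$Y = -143$ ($Y = -66 - 77 = -143$)
$d{\left(q,C \right)} = 142 + C^{2} + q^{2}$ ($d{\left(q,C \right)} = \left(q^{2} + C^{2}\right) + 142 = \left(C^{2} + q^{2}\right) + 142 = 142 + C^{2} + q^{2}$)
$r = - \frac{12719}{5090}$ ($r = \frac{8676 + \left(142 + \left(-143\right)^{2} + \left(-147\right)^{2}\right)}{-16209 - 4151} = \frac{8676 + \left(142 + 20449 + 21609\right)}{-16209 - 4151} = \frac{8676 + 42200}{-16209 - 4151} = \frac{50876}{-20360} = 50876 \left(- \frac{1}{20360}\right) = - \frac{12719}{5090} \approx -2.4988$)
$r - -44404 = - \frac{12719}{5090} - -44404 = - \frac{12719}{5090} + 44404 = \frac{226003641}{5090}$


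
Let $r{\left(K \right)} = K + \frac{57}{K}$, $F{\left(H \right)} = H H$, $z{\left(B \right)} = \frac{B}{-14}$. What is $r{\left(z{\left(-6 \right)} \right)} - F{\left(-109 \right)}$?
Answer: $- \frac{82233}{7} \approx -11748.0$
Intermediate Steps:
$z{\left(B \right)} = - \frac{B}{14}$ ($z{\left(B \right)} = B \left(- \frac{1}{14}\right) = - \frac{B}{14}$)
$F{\left(H \right)} = H^{2}$
$r{\left(z{\left(-6 \right)} \right)} - F{\left(-109 \right)} = \left(\left(- \frac{1}{14}\right) \left(-6\right) + \frac{57}{\left(- \frac{1}{14}\right) \left(-6\right)}\right) - \left(-109\right)^{2} = \left(\frac{3}{7} + \frac{57}{\frac{3}{7}}\right) - 11881 = \left(\frac{3}{7} + 57 \cdot \frac{7}{3}\right) - 11881 = \left(\frac{3}{7} + 133\right) - 11881 = \frac{934}{7} - 11881 = - \frac{82233}{7}$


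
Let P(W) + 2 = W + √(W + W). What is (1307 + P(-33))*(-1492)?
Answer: -1897824 - 1492*I*√66 ≈ -1.8978e+6 - 12121.0*I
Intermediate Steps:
P(W) = -2 + W + √2*√W (P(W) = -2 + (W + √(W + W)) = -2 + (W + √(2*W)) = -2 + (W + √2*√W) = -2 + W + √2*√W)
(1307 + P(-33))*(-1492) = (1307 + (-2 - 33 + √2*√(-33)))*(-1492) = (1307 + (-2 - 33 + √2*(I*√33)))*(-1492) = (1307 + (-2 - 33 + I*√66))*(-1492) = (1307 + (-35 + I*√66))*(-1492) = (1272 + I*√66)*(-1492) = -1897824 - 1492*I*√66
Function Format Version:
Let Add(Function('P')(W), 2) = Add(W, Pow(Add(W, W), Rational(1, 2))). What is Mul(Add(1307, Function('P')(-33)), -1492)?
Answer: Add(-1897824, Mul(-1492, I, Pow(66, Rational(1, 2)))) ≈ Add(-1.8978e+6, Mul(-12121., I))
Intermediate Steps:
Function('P')(W) = Add(-2, W, Mul(Pow(2, Rational(1, 2)), Pow(W, Rational(1, 2)))) (Function('P')(W) = Add(-2, Add(W, Pow(Add(W, W), Rational(1, 2)))) = Add(-2, Add(W, Pow(Mul(2, W), Rational(1, 2)))) = Add(-2, Add(W, Mul(Pow(2, Rational(1, 2)), Pow(W, Rational(1, 2))))) = Add(-2, W, Mul(Pow(2, Rational(1, 2)), Pow(W, Rational(1, 2)))))
Mul(Add(1307, Function('P')(-33)), -1492) = Mul(Add(1307, Add(-2, -33, Mul(Pow(2, Rational(1, 2)), Pow(-33, Rational(1, 2))))), -1492) = Mul(Add(1307, Add(-2, -33, Mul(Pow(2, Rational(1, 2)), Mul(I, Pow(33, Rational(1, 2)))))), -1492) = Mul(Add(1307, Add(-2, -33, Mul(I, Pow(66, Rational(1, 2))))), -1492) = Mul(Add(1307, Add(-35, Mul(I, Pow(66, Rational(1, 2))))), -1492) = Mul(Add(1272, Mul(I, Pow(66, Rational(1, 2)))), -1492) = Add(-1897824, Mul(-1492, I, Pow(66, Rational(1, 2))))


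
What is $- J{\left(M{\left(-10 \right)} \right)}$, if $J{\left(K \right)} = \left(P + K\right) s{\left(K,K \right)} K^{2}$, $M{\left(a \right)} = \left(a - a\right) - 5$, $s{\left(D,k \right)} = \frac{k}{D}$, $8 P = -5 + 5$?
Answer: $125$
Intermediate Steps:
$P = 0$ ($P = \frac{-5 + 5}{8} = \frac{1}{8} \cdot 0 = 0$)
$M{\left(a \right)} = -5$ ($M{\left(a \right)} = 0 - 5 = -5$)
$J{\left(K \right)} = K^{3}$ ($J{\left(K \right)} = \left(0 + K\right) \frac{K}{K} K^{2} = K 1 K^{2} = K K^{2} = K^{3}$)
$- J{\left(M{\left(-10 \right)} \right)} = - \left(-5\right)^{3} = \left(-1\right) \left(-125\right) = 125$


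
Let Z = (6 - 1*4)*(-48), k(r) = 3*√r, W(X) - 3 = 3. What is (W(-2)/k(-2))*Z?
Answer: 96*I*√2 ≈ 135.76*I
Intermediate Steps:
W(X) = 6 (W(X) = 3 + 3 = 6)
Z = -96 (Z = (6 - 4)*(-48) = 2*(-48) = -96)
(W(-2)/k(-2))*Z = (6/((3*√(-2))))*(-96) = (6/((3*(I*√2))))*(-96) = (6/((3*I*√2)))*(-96) = (6*(-I*√2/6))*(-96) = -I*√2*(-96) = 96*I*√2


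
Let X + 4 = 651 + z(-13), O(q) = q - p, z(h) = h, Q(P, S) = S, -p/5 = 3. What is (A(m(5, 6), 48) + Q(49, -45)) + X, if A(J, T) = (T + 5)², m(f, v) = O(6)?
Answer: 3398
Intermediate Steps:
p = -15 (p = -5*3 = -15)
O(q) = 15 + q (O(q) = q - 1*(-15) = q + 15 = 15 + q)
m(f, v) = 21 (m(f, v) = 15 + 6 = 21)
A(J, T) = (5 + T)²
X = 634 (X = -4 + (651 - 13) = -4 + 638 = 634)
(A(m(5, 6), 48) + Q(49, -45)) + X = ((5 + 48)² - 45) + 634 = (53² - 45) + 634 = (2809 - 45) + 634 = 2764 + 634 = 3398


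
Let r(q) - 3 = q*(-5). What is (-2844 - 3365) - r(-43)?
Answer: -6427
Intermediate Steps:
r(q) = 3 - 5*q (r(q) = 3 + q*(-5) = 3 - 5*q)
(-2844 - 3365) - r(-43) = (-2844 - 3365) - (3 - 5*(-43)) = -6209 - (3 + 215) = -6209 - 1*218 = -6209 - 218 = -6427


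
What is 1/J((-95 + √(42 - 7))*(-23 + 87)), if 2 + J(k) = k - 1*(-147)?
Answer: -1187/7016173 - 64*√35/35080865 ≈ -0.00017997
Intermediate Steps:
J(k) = 145 + k (J(k) = -2 + (k - 1*(-147)) = -2 + (k + 147) = -2 + (147 + k) = 145 + k)
1/J((-95 + √(42 - 7))*(-23 + 87)) = 1/(145 + (-95 + √(42 - 7))*(-23 + 87)) = 1/(145 + (-95 + √35)*64) = 1/(145 + (-6080 + 64*√35)) = 1/(-5935 + 64*√35)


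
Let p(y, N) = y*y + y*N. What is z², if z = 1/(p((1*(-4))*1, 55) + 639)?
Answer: 1/189225 ≈ 5.2847e-6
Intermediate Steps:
p(y, N) = y² + N*y
z = 1/435 (z = 1/(((1*(-4))*1)*(55 + (1*(-4))*1) + 639) = 1/((-4*1)*(55 - 4*1) + 639) = 1/(-4*(55 - 4) + 639) = 1/(-4*51 + 639) = 1/(-204 + 639) = 1/435 ≈ 0.0022989)
z² = (1/435)² = 1/189225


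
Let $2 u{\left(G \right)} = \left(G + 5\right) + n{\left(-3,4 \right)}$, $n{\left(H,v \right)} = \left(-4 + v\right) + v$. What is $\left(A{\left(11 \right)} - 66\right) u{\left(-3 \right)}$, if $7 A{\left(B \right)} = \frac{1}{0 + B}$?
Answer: $- \frac{15243}{77} \approx -197.96$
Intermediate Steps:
$n{\left(H,v \right)} = -4 + 2 v$
$A{\left(B \right)} = \frac{1}{7 B}$ ($A{\left(B \right)} = \frac{1}{7 \left(0 + B\right)} = \frac{1}{7 B}$)
$u{\left(G \right)} = \frac{9}{2} + \frac{G}{2}$ ($u{\left(G \right)} = \frac{\left(G + 5\right) + \left(-4 + 2 \cdot 4\right)}{2} = \frac{\left(5 + G\right) + \left(-4 + 8\right)}{2} = \frac{\left(5 + G\right) + 4}{2} = \frac{9 + G}{2} = \frac{9}{2} + \frac{G}{2}$)
$\left(A{\left(11 \right)} - 66\right) u{\left(-3 \right)} = \left(\frac{1}{7 \cdot 11} - 66\right) \left(\frac{9}{2} + \frac{1}{2} \left(-3\right)\right) = \left(\frac{1}{7} \cdot \frac{1}{11} - 66\right) \left(\frac{9}{2} - \frac{3}{2}\right) = \left(\frac{1}{77} - 66\right) 3 = \left(- \frac{5081}{77}\right) 3 = - \frac{15243}{77}$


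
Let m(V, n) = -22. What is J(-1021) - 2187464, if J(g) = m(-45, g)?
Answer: -2187486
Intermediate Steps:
J(g) = -22
J(-1021) - 2187464 = -22 - 2187464 = -2187486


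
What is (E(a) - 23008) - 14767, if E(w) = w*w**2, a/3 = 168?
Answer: 127986289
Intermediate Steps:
a = 504 (a = 3*168 = 504)
E(w) = w**3
(E(a) - 23008) - 14767 = (504**3 - 23008) - 14767 = (128024064 - 23008) - 14767 = 128001056 - 14767 = 127986289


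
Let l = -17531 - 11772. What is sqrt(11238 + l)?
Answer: I*sqrt(18065) ≈ 134.41*I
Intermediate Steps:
l = -29303
sqrt(11238 + l) = sqrt(11238 - 29303) = sqrt(-18065) = I*sqrt(18065)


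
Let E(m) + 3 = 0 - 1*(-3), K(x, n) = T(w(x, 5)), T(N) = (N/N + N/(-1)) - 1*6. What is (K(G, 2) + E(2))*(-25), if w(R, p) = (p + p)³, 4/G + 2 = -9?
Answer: 25125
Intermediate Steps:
G = -4/11 (G = 4/(-2 - 9) = 4/(-11) = 4*(-1/11) = -4/11 ≈ -0.36364)
w(R, p) = 8*p³ (w(R, p) = (2*p)³ = 8*p³)
T(N) = -5 - N (T(N) = (1 + N*(-1)) - 6 = (1 - N) - 6 = -5 - N)
K(x, n) = -1005 (K(x, n) = -5 - 8*5³ = -5 - 8*125 = -5 - 1*1000 = -5 - 1000 = -1005)
E(m) = 0 (E(m) = -3 + (0 - 1*(-3)) = -3 + (0 + 3) = -3 + 3 = 0)
(K(G, 2) + E(2))*(-25) = (-1005 + 0)*(-25) = -1005*(-25) = 25125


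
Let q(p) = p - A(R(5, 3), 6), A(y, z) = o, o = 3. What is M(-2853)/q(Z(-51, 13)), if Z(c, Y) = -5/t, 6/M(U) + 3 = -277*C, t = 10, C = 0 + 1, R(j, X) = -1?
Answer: 3/490 ≈ 0.0061224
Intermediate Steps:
C = 1
A(y, z) = 3
M(U) = -3/140 (M(U) = 6/(-3 - 277*1) = 6/(-3 - 277) = 6/(-280) = 6*(-1/280) = -3/140)
Z(c, Y) = -½ (Z(c, Y) = -5/10 = -5*⅒ = -½)
q(p) = -3 + p (q(p) = p - 1*3 = p - 3 = -3 + p)
M(-2853)/q(Z(-51, 13)) = -3/(140*(-3 - ½)) = -3/(140*(-7/2)) = -3/140*(-2/7) = 3/490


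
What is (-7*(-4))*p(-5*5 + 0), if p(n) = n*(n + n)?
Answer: 35000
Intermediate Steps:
p(n) = 2*n² (p(n) = n*(2*n) = 2*n²)
(-7*(-4))*p(-5*5 + 0) = (-7*(-4))*(2*(-5*5 + 0)²) = 28*(2*(-25 + 0)²) = 28*(2*(-25)²) = 28*(2*625) = 28*1250 = 35000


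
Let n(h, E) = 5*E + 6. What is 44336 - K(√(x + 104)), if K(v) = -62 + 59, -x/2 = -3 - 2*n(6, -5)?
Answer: 44339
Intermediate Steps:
n(h, E) = 6 + 5*E
x = -70 (x = -2*(-3 - 2*(6 + 5*(-5))) = -2*(-3 - 2*(6 - 25)) = -2*(-3 - 2*(-19)) = -2*(-3 + 38) = -2*35 = -70)
K(v) = -3
44336 - K(√(x + 104)) = 44336 - 1*(-3) = 44336 + 3 = 44339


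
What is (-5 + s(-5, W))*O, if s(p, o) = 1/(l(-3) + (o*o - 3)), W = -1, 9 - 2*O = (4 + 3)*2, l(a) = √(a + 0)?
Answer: 185/14 + 5*I*√3/14 ≈ 13.214 + 0.61859*I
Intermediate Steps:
l(a) = √a
O = -5/2 (O = 9/2 - (4 + 3)*2/2 = 9/2 - 7*2/2 = 9/2 - ½*14 = 9/2 - 7 = -5/2 ≈ -2.5000)
s(p, o) = 1/(-3 + o² + I*√3) (s(p, o) = 1/(√(-3) + (o*o - 3)) = 1/(I*√3 + (o² - 3)) = 1/(I*√3 + (-3 + o²)) = 1/(-3 + o² + I*√3))
(-5 + s(-5, W))*O = (-5 + 1/(-3 + (-1)² + I*√3))*(-5/2) = (-5 + 1/(-3 + 1 + I*√3))*(-5/2) = (-5 + 1/(-2 + I*√3))*(-5/2) = 25/2 - 5/(2*(-2 + I*√3))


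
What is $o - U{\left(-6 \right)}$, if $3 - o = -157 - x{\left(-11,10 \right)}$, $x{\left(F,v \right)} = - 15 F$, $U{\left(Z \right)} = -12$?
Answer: $337$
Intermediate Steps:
$o = 325$ ($o = 3 - \left(-157 - \left(-15\right) \left(-11\right)\right) = 3 - \left(-157 - 165\right) = 3 - -322 = 3 + 322 = 325$)
$o - U{\left(-6 \right)} = 325 - -12 = 325 + 12 = 337$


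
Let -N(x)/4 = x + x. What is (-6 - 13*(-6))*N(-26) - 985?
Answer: 13991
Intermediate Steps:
N(x) = -8*x (N(x) = -4*(x + x) = -8*x)
(-6 - 13*(-6))*N(-26) - 985 = (-6 - 13*(-6))*(-8*(-26)) - 985 = (-6 + 78)*208 - 985 = 72*208 - 985 = 14976 - 985 = 13991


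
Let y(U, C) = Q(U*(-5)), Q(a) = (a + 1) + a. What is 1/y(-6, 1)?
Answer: 1/61 ≈ 0.016393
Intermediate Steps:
Q(a) = 1 + 2*a (Q(a) = (1 + a) + a = 1 + 2*a)
y(U, C) = 1 - 10*U (y(U, C) = 1 + 2*(U*(-5)) = 1 + 2*(-5*U) = 1 - 10*U)
1/y(-6, 1) = 1/(1 - 10*(-6)) = 1/(1 + 60) = 1/61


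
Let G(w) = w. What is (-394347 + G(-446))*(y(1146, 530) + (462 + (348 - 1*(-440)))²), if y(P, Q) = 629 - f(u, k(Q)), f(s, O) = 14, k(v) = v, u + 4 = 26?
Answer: -617106860195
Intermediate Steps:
u = 22 (u = -4 + 26 = 22)
y(P, Q) = 615 (y(P, Q) = 629 - 1*14 = 629 - 14 = 615)
(-394347 + G(-446))*(y(1146, 530) + (462 + (348 - 1*(-440)))²) = (-394347 - 446)*(615 + (462 + (348 - 1*(-440)))²) = -394793*(615 + (462 + (348 + 440))²) = -394793*(615 + (462 + 788)²) = -394793*(615 + 1250²) = -394793*(615 + 1562500) = -394793*1563115 = -617106860195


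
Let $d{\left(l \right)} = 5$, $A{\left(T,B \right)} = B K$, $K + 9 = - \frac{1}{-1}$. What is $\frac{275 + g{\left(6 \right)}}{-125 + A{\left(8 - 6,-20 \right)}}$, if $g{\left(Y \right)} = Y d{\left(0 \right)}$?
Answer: $\frac{61}{7} \approx 8.7143$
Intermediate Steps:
$K = -8$ ($K = -9 - \frac{1}{-1} = -9 - -1 = -9 + 1 = -8$)
$A{\left(T,B \right)} = - 8 B$ ($A{\left(T,B \right)} = B \left(-8\right) = - 8 B$)
$g{\left(Y \right)} = 5 Y$ ($g{\left(Y \right)} = Y 5 = 5 Y$)
$\frac{275 + g{\left(6 \right)}}{-125 + A{\left(8 - 6,-20 \right)}} = \frac{275 + 5 \cdot 6}{-125 - -160} = \frac{275 + 30}{-125 + 160} = \frac{305}{35} = 305 \cdot \frac{1}{35} = \frac{61}{7}$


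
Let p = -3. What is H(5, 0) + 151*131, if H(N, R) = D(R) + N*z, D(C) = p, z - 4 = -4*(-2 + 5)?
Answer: 19738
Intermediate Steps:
z = -8 (z = 4 - 4*(-2 + 5) = 4 - 4*3 = 4 - 12 = -8)
D(C) = -3
H(N, R) = -3 - 8*N (H(N, R) = -3 + N*(-8) = -3 - 8*N)
H(5, 0) + 151*131 = (-3 - 8*5) + 151*131 = (-3 - 40) + 19781 = -43 + 19781 = 19738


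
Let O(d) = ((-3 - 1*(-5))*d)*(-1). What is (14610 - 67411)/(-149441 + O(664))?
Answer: 52801/150769 ≈ 0.35021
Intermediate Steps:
O(d) = -2*d (O(d) = ((-3 + 5)*d)*(-1) = (2*d)*(-1) = -2*d)
(14610 - 67411)/(-149441 + O(664)) = (14610 - 67411)/(-149441 - 2*664) = -52801/(-149441 - 1328) = -52801/(-150769) = -52801*(-1/150769) = 52801/150769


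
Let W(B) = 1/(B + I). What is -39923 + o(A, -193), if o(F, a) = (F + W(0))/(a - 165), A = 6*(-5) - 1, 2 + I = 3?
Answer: -7146202/179 ≈ -39923.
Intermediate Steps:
I = 1 (I = -2 + 3 = 1)
A = -31 (A = -30 - 1 = -31)
W(B) = 1/(1 + B) (W(B) = 1/(B + 1) = 1/(1 + B))
o(F, a) = (1 + F)/(-165 + a) (o(F, a) = (F + 1/(1 + 0))/(a - 165) = (F + 1/1)/(-165 + a) = (F + 1)/(-165 + a) = (1 + F)/(-165 + a))
-39923 + o(A, -193) = -39923 + (1 - 31)/(-165 - 193) = -39923 - 30/(-358) = -39923 - 1/358*(-30) = -39923 + 15/179 = -7146202/179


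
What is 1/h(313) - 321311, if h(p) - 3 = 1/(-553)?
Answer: -532733085/1658 ≈ -3.2131e+5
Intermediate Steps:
h(p) = 1658/553 (h(p) = 3 + 1/(-553) = 3 - 1/553 = 1658/553)
1/h(313) - 321311 = 1/(1658/553) - 321311 = 553/1658 - 321311 = -532733085/1658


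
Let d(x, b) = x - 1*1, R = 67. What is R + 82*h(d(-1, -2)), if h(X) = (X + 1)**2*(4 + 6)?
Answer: 887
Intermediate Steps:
d(x, b) = -1 + x (d(x, b) = x - 1 = -1 + x)
h(X) = 10*(1 + X)**2 (h(X) = (1 + X)**2*10 = 10*(1 + X)**2)
R + 82*h(d(-1, -2)) = 67 + 82*(10*(1 + (-1 - 1))**2) = 67 + 82*(10*(1 - 2)**2) = 67 + 82*(10*(-1)**2) = 67 + 82*(10*1) = 67 + 82*10 = 67 + 820 = 887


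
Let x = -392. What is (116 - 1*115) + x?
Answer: -391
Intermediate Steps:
(116 - 1*115) + x = (116 - 1*115) - 392 = (116 - 115) - 392 = 1 - 392 = -391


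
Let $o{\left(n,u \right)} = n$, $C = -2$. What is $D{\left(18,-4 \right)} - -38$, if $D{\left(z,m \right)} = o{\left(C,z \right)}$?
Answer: $36$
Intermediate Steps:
$D{\left(z,m \right)} = -2$
$D{\left(18,-4 \right)} - -38 = -2 - -38 = -2 + 38 = 36$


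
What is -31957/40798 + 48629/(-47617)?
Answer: -3505662411/1942678366 ≈ -1.8046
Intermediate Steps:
-31957/40798 + 48629/(-47617) = -31957*1/40798 + 48629*(-1/47617) = -31957/40798 - 48629/47617 = -3505662411/1942678366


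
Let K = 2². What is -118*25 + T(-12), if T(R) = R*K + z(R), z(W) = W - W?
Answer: -2998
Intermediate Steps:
z(W) = 0
K = 4
T(R) = 4*R (T(R) = R*4 + 0 = 4*R + 0 = 4*R)
-118*25 + T(-12) = -118*25 + 4*(-12) = -2950 - 48 = -2998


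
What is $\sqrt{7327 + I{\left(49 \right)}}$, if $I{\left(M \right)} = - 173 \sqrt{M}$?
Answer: $2 \sqrt{1529} \approx 78.205$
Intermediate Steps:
$\sqrt{7327 + I{\left(49 \right)}} = \sqrt{7327 - 173 \sqrt{49}} = \sqrt{7327 - 1211} = \sqrt{6116} = 2 \sqrt{1529}$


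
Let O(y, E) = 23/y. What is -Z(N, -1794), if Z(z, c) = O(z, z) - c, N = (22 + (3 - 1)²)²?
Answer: -1212767/676 ≈ -1794.0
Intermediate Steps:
N = 676 (N = (22 + 2²)² = (22 + 4)² = 26² = 676)
Z(z, c) = -c + 23/z (Z(z, c) = 23/z - c = -c + 23/z)
-Z(N, -1794) = -(-1*(-1794) + 23/676) = -(1794 + 23*(1/676)) = -(1794 + 23/676) = -1*1212767/676 = -1212767/676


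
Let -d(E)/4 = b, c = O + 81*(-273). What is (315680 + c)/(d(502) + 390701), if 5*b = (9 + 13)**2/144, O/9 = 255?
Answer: 950985/1255816 ≈ 0.75726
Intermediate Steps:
O = 2295 (O = 9*255 = 2295)
c = -19818 (c = 2295 + 81*(-273) = 2295 - 22113 = -19818)
b = 121/180 (b = ((9 + 13)**2/144)/5 = (22**2*(1/144))/5 = (484*(1/144))/5 = (1/5)*(121/36) = 121/180 ≈ 0.67222)
d(E) = -121/45 (d(E) = -4*121/180 = -121/45)
(315680 + c)/(d(502) + 390701) = (315680 - 19818)/(-121/45 + 390701) = 295862/(17581424/45) = 295862*(45/17581424) = 950985/1255816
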